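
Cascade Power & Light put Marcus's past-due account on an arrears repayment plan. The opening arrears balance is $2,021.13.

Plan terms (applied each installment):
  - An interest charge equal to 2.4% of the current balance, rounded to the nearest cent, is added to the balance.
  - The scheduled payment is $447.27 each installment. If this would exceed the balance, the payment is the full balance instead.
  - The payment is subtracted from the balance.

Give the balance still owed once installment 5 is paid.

# | Opening | Interest | Payment | End bal
1 | $2,021.13 | $48.51 | $447.27 | $1,622.37
2 | $1,622.37 | $38.94 | $447.27 | $1,214.04
3 | $1,214.04 | $29.14 | $447.27 | $795.91
4 | $795.91 | $19.10 | $447.27 | $367.74
5 | $367.74 | $8.83 | $376.57 | $0.00

$0.00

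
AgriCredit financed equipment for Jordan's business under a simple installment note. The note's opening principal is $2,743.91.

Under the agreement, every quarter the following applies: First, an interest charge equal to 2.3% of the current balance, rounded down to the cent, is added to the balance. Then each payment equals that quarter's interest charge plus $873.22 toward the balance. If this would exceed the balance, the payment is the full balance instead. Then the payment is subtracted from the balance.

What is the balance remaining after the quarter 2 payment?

Quarter 1: opening $2,743.91; interest $63.10 → $2,807.01; payment $936.32; balance $1,870.69
Quarter 2: opening $1,870.69; interest $43.02 → $1,913.71; payment $916.24; balance $997.47

$997.47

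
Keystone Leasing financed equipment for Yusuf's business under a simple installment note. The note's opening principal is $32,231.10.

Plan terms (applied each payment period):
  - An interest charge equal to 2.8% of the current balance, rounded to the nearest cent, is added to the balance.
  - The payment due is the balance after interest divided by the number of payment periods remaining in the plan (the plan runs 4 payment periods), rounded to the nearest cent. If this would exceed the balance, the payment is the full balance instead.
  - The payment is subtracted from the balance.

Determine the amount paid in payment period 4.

Payment period 1: opening $32,231.10; interest $902.47 → $33,133.57; payment $8,283.39; balance $24,850.18
Payment period 2: opening $24,850.18; interest $695.81 → $25,545.99; payment $8,515.33; balance $17,030.66
Payment period 3: opening $17,030.66; interest $476.86 → $17,507.52; payment $8,753.76; balance $8,753.76
Payment period 4: opening $8,753.76; interest $245.11 → $8,998.87; payment $8,998.87; balance $0.00

$8,998.87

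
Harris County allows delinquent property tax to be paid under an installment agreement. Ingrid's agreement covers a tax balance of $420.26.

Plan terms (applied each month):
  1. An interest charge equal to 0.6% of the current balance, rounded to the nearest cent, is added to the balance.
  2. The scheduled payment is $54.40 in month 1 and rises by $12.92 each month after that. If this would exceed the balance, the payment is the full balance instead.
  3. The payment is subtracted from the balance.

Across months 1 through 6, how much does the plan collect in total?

Month 1: opening $420.26; interest $2.52 → $422.78; payment $54.40; balance $368.38
Month 2: opening $368.38; interest $2.21 → $370.59; payment $67.32; balance $303.27
Month 3: opening $303.27; interest $1.82 → $305.09; payment $80.24; balance $224.85
Month 4: opening $224.85; interest $1.35 → $226.20; payment $93.16; balance $133.04
Month 5: opening $133.04; interest $0.80 → $133.84; payment $106.08; balance $27.76
Month 6: opening $27.76; interest $0.17 → $27.93; payment $27.93; balance $0.00
Total paid: $429.13

$429.13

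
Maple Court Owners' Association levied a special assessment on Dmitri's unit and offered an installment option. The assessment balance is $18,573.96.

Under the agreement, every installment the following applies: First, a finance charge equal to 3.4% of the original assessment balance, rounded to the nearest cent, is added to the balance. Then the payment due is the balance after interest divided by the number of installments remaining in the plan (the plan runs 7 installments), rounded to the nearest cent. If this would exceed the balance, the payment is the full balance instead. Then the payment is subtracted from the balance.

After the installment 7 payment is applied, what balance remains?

$0.00

# | Opening | Interest | Payment | End bal
1 | $18,573.96 | $631.51 | $2,743.64 | $16,461.83
2 | $16,461.83 | $631.51 | $2,848.89 | $14,244.45
3 | $14,244.45 | $631.51 | $2,975.19 | $11,900.77
4 | $11,900.77 | $631.51 | $3,133.07 | $9,399.21
5 | $9,399.21 | $631.51 | $3,343.57 | $6,687.15
6 | $6,687.15 | $631.51 | $3,659.33 | $3,659.33
7 | $3,659.33 | $631.51 | $4,290.84 | $0.00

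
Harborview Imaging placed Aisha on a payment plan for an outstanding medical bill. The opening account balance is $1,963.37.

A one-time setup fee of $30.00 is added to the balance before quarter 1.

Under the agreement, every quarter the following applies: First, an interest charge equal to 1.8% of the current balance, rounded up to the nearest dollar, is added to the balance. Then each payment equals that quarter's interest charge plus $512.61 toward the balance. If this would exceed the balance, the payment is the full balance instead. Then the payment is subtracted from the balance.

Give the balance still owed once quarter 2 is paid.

$968.15

# | Opening | Interest | Payment | End bal
1 | $1,993.37 | $36.00 | $548.61 | $1,480.76
2 | $1,480.76 | $27.00 | $539.61 | $968.15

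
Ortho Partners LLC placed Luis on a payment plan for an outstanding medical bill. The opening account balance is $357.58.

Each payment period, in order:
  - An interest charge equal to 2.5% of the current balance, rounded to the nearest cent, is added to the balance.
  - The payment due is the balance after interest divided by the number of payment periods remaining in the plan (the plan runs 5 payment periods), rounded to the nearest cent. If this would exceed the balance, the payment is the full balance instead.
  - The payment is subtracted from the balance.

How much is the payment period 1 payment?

$73.30

Payment period 1: opening $357.58; interest $8.94 → $366.52; payment $73.30; balance $293.22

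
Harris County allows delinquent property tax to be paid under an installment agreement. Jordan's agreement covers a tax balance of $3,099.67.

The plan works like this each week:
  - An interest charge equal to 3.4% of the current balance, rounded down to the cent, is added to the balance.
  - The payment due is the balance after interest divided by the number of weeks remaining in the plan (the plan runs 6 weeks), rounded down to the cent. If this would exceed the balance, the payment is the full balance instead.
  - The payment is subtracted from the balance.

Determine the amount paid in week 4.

Week 1: $3,099.67 +$105.38 interest = $3,205.05; pay $534.17 → $2,670.88
Week 2: $2,670.88 +$90.80 interest = $2,761.68; pay $552.33 → $2,209.35
Week 3: $2,209.35 +$75.11 interest = $2,284.46; pay $571.11 → $1,713.35
Week 4: $1,713.35 +$58.25 interest = $1,771.60; pay $590.53 → $1,181.07

$590.53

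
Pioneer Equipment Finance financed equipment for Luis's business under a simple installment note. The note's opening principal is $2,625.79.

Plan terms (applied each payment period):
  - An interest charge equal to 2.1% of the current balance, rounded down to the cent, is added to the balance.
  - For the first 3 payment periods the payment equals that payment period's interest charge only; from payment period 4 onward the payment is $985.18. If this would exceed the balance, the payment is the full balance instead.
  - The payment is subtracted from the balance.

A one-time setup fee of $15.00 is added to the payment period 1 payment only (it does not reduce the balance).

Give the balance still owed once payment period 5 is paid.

Payment period 1: $2,625.79 +$55.14 interest = $2,680.93; pay $55.14 (+ $15.00 fee) → $2,625.79
Payment period 2: $2,625.79 +$55.14 interest = $2,680.93; pay $55.14 → $2,625.79
Payment period 3: $2,625.79 +$55.14 interest = $2,680.93; pay $55.14 → $2,625.79
Payment period 4: $2,625.79 +$55.14 interest = $2,680.93; pay $985.18 → $1,695.75
Payment period 5: $1,695.75 +$35.61 interest = $1,731.36; pay $985.18 → $746.18

$746.18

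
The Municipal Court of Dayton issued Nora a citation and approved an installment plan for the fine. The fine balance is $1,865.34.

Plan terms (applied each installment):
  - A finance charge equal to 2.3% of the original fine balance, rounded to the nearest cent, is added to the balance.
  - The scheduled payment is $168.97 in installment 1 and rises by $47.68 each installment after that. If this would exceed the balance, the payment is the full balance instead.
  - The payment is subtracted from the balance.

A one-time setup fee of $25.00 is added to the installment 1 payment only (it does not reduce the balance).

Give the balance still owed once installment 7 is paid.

$0.00

Installment 1: opening $1,865.34; interest $42.90 → $1,908.24; payment $168.97 (+ $25.00 fee); balance $1,739.27
Installment 2: opening $1,739.27; interest $42.90 → $1,782.17; payment $216.65; balance $1,565.52
Installment 3: opening $1,565.52; interest $42.90 → $1,608.42; payment $264.33; balance $1,344.09
Installment 4: opening $1,344.09; interest $42.90 → $1,386.99; payment $312.01; balance $1,074.98
Installment 5: opening $1,074.98; interest $42.90 → $1,117.88; payment $359.69; balance $758.19
Installment 6: opening $758.19; interest $42.90 → $801.09; payment $407.37; balance $393.72
Installment 7: opening $393.72; interest $42.90 → $436.62; payment $436.62; balance $0.00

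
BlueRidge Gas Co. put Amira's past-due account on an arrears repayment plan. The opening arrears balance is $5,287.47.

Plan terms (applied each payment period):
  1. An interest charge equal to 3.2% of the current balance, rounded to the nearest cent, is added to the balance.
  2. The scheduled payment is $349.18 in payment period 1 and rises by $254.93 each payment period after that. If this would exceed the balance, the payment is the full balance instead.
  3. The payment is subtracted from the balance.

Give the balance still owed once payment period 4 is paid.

$2,969.78

Payment period 1: opening $5,287.47; interest $169.20 → $5,456.67; payment $349.18; balance $5,107.49
Payment period 2: opening $5,107.49; interest $163.44 → $5,270.93; payment $604.11; balance $4,666.82
Payment period 3: opening $4,666.82; interest $149.34 → $4,816.16; payment $859.04; balance $3,957.12
Payment period 4: opening $3,957.12; interest $126.63 → $4,083.75; payment $1,113.97; balance $2,969.78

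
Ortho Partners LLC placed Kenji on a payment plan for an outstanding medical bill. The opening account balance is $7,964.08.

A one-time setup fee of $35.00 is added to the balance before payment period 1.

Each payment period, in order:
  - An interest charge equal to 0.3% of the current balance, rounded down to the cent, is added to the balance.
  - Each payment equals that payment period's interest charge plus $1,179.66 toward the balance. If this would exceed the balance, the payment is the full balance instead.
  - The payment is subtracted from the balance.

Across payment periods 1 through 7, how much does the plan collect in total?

Payment period 1: opening $7,999.08; interest $23.99 → $8,023.07; payment $1,203.65; balance $6,819.42
Payment period 2: opening $6,819.42; interest $20.45 → $6,839.87; payment $1,200.11; balance $5,639.76
Payment period 3: opening $5,639.76; interest $16.91 → $5,656.67; payment $1,196.57; balance $4,460.10
Payment period 4: opening $4,460.10; interest $13.38 → $4,473.48; payment $1,193.04; balance $3,280.44
Payment period 5: opening $3,280.44; interest $9.84 → $3,290.28; payment $1,189.50; balance $2,100.78
Payment period 6: opening $2,100.78; interest $6.30 → $2,107.08; payment $1,185.96; balance $921.12
Payment period 7: opening $921.12; interest $2.76 → $923.88; payment $923.88; balance $0.00
Total paid: $8,092.71

$8,092.71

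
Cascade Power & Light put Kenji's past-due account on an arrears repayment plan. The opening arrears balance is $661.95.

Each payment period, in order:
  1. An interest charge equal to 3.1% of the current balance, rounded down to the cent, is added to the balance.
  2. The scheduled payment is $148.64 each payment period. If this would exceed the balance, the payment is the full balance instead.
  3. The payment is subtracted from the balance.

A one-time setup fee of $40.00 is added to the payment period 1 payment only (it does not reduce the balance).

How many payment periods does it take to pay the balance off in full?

5

# | Opening | Interest | Payment | Fee | End bal
1 | $661.95 | $20.52 | $148.64 | $40.00 | $533.83
2 | $533.83 | $16.54 | $148.64 | — | $401.73
3 | $401.73 | $12.45 | $148.64 | — | $265.54
4 | $265.54 | $8.23 | $148.64 | — | $125.13
5 | $125.13 | $3.87 | $129.00 | — | $0.00
Balance reaches $0.00 in payment period 5.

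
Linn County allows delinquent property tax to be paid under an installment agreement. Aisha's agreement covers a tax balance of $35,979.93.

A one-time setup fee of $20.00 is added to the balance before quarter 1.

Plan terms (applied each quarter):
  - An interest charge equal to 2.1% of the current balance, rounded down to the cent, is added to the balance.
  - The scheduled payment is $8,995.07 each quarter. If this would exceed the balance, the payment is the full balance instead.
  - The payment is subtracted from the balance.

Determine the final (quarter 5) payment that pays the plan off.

Quarter 1: $35,999.93 +$755.99 interest = $36,755.92; pay $8,995.07 → $27,760.85
Quarter 2: $27,760.85 +$582.97 interest = $28,343.82; pay $8,995.07 → $19,348.75
Quarter 3: $19,348.75 +$406.32 interest = $19,755.07; pay $8,995.07 → $10,760.00
Quarter 4: $10,760.00 +$225.96 interest = $10,985.96; pay $8,995.07 → $1,990.89
Quarter 5: $1,990.89 +$41.80 interest = $2,032.69; pay $2,032.69 → $0.00

$2,032.69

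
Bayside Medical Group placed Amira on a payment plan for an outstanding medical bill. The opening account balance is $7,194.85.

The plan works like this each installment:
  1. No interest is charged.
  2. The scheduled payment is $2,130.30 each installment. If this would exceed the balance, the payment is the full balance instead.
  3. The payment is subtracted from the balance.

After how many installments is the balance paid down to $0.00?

4

# | Opening | Payment | End bal
1 | $7,194.85 | $2,130.30 | $5,064.55
2 | $5,064.55 | $2,130.30 | $2,934.25
3 | $2,934.25 | $2,130.30 | $803.95
4 | $803.95 | $803.95 | $0.00
Balance reaches $0.00 in installment 4.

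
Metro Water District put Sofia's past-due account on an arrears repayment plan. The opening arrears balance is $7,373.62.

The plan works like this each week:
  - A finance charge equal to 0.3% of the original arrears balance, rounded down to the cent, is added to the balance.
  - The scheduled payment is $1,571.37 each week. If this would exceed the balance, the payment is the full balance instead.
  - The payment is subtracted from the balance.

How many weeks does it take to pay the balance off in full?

5

Week 1: $7,373.62 +$22.12 interest = $7,395.74; pay $1,571.37 → $5,824.37
Week 2: $5,824.37 +$22.12 interest = $5,846.49; pay $1,571.37 → $4,275.12
Week 3: $4,275.12 +$22.12 interest = $4,297.24; pay $1,571.37 → $2,725.87
Week 4: $2,725.87 +$22.12 interest = $2,747.99; pay $1,571.37 → $1,176.62
Week 5: $1,176.62 +$22.12 interest = $1,198.74; pay $1,198.74 → $0.00
Balance reaches $0.00 in week 5.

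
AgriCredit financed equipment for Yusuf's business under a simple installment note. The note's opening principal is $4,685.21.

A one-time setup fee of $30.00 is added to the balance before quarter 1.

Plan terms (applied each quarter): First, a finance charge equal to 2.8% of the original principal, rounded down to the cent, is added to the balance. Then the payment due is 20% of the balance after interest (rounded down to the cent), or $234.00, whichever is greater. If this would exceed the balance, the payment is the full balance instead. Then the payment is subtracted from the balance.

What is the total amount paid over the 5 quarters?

Quarter 1: $4,715.21 +$131.18 interest = $4,846.39; pay $969.27 → $3,877.12
Quarter 2: $3,877.12 +$131.18 interest = $4,008.30; pay $801.66 → $3,206.64
Quarter 3: $3,206.64 +$131.18 interest = $3,337.82; pay $667.56 → $2,670.26
Quarter 4: $2,670.26 +$131.18 interest = $2,801.44; pay $560.28 → $2,241.16
Quarter 5: $2,241.16 +$131.18 interest = $2,372.34; pay $474.46 → $1,897.88
Total paid: $3,473.23

$3,473.23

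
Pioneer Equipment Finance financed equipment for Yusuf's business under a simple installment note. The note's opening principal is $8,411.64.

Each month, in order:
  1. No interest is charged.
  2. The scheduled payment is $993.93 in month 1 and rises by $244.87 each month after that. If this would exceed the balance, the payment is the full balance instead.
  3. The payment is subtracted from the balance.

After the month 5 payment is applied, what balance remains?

$993.29

Month 1: opening $8,411.64; payment $993.93; balance $7,417.71
Month 2: opening $7,417.71; payment $1,238.80; balance $6,178.91
Month 3: opening $6,178.91; payment $1,483.67; balance $4,695.24
Month 4: opening $4,695.24; payment $1,728.54; balance $2,966.70
Month 5: opening $2,966.70; payment $1,973.41; balance $993.29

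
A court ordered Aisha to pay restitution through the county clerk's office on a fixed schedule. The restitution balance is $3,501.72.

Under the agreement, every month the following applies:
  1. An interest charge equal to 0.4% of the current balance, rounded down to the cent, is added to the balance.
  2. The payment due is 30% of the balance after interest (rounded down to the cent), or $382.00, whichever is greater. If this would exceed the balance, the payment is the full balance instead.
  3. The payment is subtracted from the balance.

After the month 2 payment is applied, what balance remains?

$1,729.60

Month 1: opening $3,501.72; interest $14.00 → $3,515.72; payment $1,054.71; balance $2,461.01
Month 2: opening $2,461.01; interest $9.84 → $2,470.85; payment $741.25; balance $1,729.60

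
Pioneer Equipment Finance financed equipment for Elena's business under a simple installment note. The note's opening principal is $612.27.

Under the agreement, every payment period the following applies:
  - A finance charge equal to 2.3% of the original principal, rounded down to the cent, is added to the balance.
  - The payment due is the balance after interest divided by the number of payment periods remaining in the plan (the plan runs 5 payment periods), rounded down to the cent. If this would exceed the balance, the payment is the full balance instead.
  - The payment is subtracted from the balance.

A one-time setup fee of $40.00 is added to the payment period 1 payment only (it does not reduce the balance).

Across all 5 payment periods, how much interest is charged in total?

$70.40

Payment period 1: $612.27 +$14.08 interest = $626.35; pay $125.27 (+ $40.00 fee) → $501.08
Payment period 2: $501.08 +$14.08 interest = $515.16; pay $128.79 → $386.37
Payment period 3: $386.37 +$14.08 interest = $400.45; pay $133.48 → $266.97
Payment period 4: $266.97 +$14.08 interest = $281.05; pay $140.52 → $140.53
Payment period 5: $140.53 +$14.08 interest = $154.61; pay $154.61 → $0.00
Total interest: $14.08 + $14.08 + $14.08 + $14.08 + $14.08 = $70.40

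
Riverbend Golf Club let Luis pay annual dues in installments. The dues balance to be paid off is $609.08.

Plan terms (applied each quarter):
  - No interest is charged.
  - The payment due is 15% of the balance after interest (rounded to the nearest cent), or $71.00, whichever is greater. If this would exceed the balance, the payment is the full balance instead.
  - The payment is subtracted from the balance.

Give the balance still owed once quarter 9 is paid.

$0.00

# | Opening | Payment | End bal
1 | $609.08 | $91.36 | $517.72
2 | $517.72 | $77.66 | $440.06
3 | $440.06 | $71.00 | $369.06
4 | $369.06 | $71.00 | $298.06
5 | $298.06 | $71.00 | $227.06
6 | $227.06 | $71.00 | $156.06
7 | $156.06 | $71.00 | $85.06
8 | $85.06 | $71.00 | $14.06
9 | $14.06 | $14.06 | $0.00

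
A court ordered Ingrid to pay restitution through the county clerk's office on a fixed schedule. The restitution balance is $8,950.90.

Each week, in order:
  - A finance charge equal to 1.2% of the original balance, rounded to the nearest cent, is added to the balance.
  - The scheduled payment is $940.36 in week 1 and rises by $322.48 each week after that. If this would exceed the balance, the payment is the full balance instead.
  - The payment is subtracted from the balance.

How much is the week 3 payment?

$1,585.32

# | Opening | Interest | Payment | End bal
1 | $8,950.90 | $107.41 | $940.36 | $8,117.95
2 | $8,117.95 | $107.41 | $1,262.84 | $6,962.52
3 | $6,962.52 | $107.41 | $1,585.32 | $5,484.61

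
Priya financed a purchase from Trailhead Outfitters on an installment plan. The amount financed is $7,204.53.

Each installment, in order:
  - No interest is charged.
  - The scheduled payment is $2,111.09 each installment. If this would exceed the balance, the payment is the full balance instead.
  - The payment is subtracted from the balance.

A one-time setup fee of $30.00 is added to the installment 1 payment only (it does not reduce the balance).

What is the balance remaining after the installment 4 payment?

Installment 1: $7,204.53 − $2,111.09 (+ $30.00 fee) → $5,093.44
Installment 2: $5,093.44 − $2,111.09 → $2,982.35
Installment 3: $2,982.35 − $2,111.09 → $871.26
Installment 4: $871.26 − $871.26 → $0.00

$0.00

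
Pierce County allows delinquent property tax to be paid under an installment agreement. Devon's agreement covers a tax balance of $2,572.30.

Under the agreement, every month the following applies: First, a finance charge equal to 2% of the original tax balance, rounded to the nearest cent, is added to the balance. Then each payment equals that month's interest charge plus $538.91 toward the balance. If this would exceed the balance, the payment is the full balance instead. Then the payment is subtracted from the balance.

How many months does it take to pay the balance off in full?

# | Opening | Interest | Payment | End bal
1 | $2,572.30 | $51.45 | $590.36 | $2,033.39
2 | $2,033.39 | $51.45 | $590.36 | $1,494.48
3 | $1,494.48 | $51.45 | $590.36 | $955.57
4 | $955.57 | $51.45 | $590.36 | $416.66
5 | $416.66 | $51.45 | $468.11 | $0.00
Balance reaches $0.00 in month 5.

5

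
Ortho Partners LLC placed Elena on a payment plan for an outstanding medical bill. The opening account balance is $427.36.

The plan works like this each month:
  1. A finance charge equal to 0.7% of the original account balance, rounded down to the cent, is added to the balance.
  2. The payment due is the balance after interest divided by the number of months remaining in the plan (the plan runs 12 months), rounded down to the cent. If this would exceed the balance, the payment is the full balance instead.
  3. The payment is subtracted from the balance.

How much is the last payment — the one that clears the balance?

$44.91

Month 1: opening $427.36; interest $2.99 → $430.35; payment $35.86; balance $394.49
Month 2: opening $394.49; interest $2.99 → $397.48; payment $36.13; balance $361.35
Month 3: opening $361.35; interest $2.99 → $364.34; payment $36.43; balance $327.91
Month 4: opening $327.91; interest $2.99 → $330.90; payment $36.76; balance $294.14
Month 5: opening $294.14; interest $2.99 → $297.13; payment $37.14; balance $259.99
Month 6: opening $259.99; interest $2.99 → $262.98; payment $37.56; balance $225.42
Month 7: opening $225.42; interest $2.99 → $228.41; payment $38.06; balance $190.35
Month 8: opening $190.35; interest $2.99 → $193.34; payment $38.66; balance $154.68
Month 9: opening $154.68; interest $2.99 → $157.67; payment $39.41; balance $118.26
Month 10: opening $118.26; interest $2.99 → $121.25; payment $40.41; balance $80.84
Month 11: opening $80.84; interest $2.99 → $83.83; payment $41.91; balance $41.92
Month 12: opening $41.92; interest $2.99 → $44.91; payment $44.91; balance $0.00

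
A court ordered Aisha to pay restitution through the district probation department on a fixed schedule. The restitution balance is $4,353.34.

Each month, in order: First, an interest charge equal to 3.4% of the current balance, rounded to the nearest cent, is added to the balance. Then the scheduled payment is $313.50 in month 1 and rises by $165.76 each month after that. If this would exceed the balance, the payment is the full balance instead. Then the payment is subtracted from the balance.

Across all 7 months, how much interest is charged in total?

$706.90

Month 1: opening $4,353.34; interest $148.01 → $4,501.35; payment $313.50; balance $4,187.85
Month 2: opening $4,187.85; interest $142.39 → $4,330.24; payment $479.26; balance $3,850.98
Month 3: opening $3,850.98; interest $130.93 → $3,981.91; payment $645.02; balance $3,336.89
Month 4: opening $3,336.89; interest $113.45 → $3,450.34; payment $810.78; balance $2,639.56
Month 5: opening $2,639.56; interest $89.75 → $2,729.31; payment $976.54; balance $1,752.77
Month 6: opening $1,752.77; interest $59.59 → $1,812.36; payment $1,142.30; balance $670.06
Month 7: opening $670.06; interest $22.78 → $692.84; payment $692.84; balance $0.00
Total interest: $148.01 + $142.39 + $130.93 + $113.45 + $89.75 + $59.59 + $22.78 = $706.90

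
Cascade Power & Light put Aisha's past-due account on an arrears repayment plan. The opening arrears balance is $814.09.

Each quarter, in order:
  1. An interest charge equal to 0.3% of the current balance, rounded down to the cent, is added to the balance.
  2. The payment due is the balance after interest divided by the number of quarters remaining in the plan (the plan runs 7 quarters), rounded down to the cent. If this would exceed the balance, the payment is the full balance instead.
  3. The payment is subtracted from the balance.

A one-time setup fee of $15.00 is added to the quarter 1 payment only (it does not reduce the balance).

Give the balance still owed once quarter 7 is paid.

Quarter 1: $814.09 +$2.44 interest = $816.53; pay $116.64 (+ $15.00 fee) → $699.89
Quarter 2: $699.89 +$2.09 interest = $701.98; pay $116.99 → $584.99
Quarter 3: $584.99 +$1.75 interest = $586.74; pay $117.34 → $469.40
Quarter 4: $469.40 +$1.40 interest = $470.80; pay $117.70 → $353.10
Quarter 5: $353.10 +$1.05 interest = $354.15; pay $118.05 → $236.10
Quarter 6: $236.10 +$0.70 interest = $236.80; pay $118.40 → $118.40
Quarter 7: $118.40 +$0.35 interest = $118.75; pay $118.75 → $0.00

$0.00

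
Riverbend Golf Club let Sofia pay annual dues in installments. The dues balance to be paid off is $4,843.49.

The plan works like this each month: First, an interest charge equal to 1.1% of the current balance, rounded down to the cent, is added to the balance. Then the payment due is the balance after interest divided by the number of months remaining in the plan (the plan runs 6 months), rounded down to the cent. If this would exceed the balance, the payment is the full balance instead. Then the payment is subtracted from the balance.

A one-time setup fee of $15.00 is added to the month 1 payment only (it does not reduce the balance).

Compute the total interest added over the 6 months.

$189.89

Month 1: opening $4,843.49; interest $53.27 → $4,896.76; payment $816.12 (+ $15.00 fee); balance $4,080.64
Month 2: opening $4,080.64; interest $44.88 → $4,125.52; payment $825.10; balance $3,300.42
Month 3: opening $3,300.42; interest $36.30 → $3,336.72; payment $834.18; balance $2,502.54
Month 4: opening $2,502.54; interest $27.52 → $2,530.06; payment $843.35; balance $1,686.71
Month 5: opening $1,686.71; interest $18.55 → $1,705.26; payment $852.63; balance $852.63
Month 6: opening $852.63; interest $9.37 → $862.00; payment $862.00; balance $0.00
Total interest: $53.27 + $44.88 + $36.30 + $27.52 + $18.55 + $9.37 = $189.89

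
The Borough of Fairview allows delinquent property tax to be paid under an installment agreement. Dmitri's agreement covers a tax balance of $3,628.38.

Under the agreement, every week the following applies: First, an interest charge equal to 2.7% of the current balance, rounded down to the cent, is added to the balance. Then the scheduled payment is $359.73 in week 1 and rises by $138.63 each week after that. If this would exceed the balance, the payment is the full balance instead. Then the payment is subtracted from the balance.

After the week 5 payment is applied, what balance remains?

$822.68

# | Opening | Interest | Payment | End bal
1 | $3,628.38 | $97.96 | $359.73 | $3,366.61
2 | $3,366.61 | $90.89 | $498.36 | $2,959.14
3 | $2,959.14 | $79.89 | $636.99 | $2,402.04
4 | $2,402.04 | $64.85 | $775.62 | $1,691.27
5 | $1,691.27 | $45.66 | $914.25 | $822.68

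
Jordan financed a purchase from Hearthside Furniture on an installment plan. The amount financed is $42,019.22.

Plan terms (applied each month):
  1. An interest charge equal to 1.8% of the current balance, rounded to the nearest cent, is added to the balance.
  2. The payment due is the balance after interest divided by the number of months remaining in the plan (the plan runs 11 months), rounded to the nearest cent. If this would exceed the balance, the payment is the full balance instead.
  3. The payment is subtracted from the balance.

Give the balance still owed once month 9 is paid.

$8,970.47

# | Opening | Interest | Payment | End bal
1 | $42,019.22 | $756.35 | $3,888.69 | $38,886.88
2 | $38,886.88 | $699.96 | $3,958.68 | $35,628.16
3 | $35,628.16 | $641.31 | $4,029.94 | $32,239.53
4 | $32,239.53 | $580.31 | $4,102.48 | $28,717.36
5 | $28,717.36 | $516.91 | $4,176.32 | $25,057.95
6 | $25,057.95 | $451.04 | $4,251.50 | $21,257.49
7 | $21,257.49 | $382.63 | $4,328.02 | $17,312.10
8 | $17,312.10 | $311.62 | $4,405.93 | $13,217.79
9 | $13,217.79 | $237.92 | $4,485.24 | $8,970.47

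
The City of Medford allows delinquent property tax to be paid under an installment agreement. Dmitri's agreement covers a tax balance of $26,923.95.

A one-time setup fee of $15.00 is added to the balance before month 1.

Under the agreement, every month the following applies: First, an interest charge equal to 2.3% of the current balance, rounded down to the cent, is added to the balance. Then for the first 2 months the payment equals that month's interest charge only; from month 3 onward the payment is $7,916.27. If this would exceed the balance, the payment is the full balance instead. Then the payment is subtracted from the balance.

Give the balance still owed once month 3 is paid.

Month 1: opening $26,938.95; interest $619.59 → $27,558.54; payment $619.59; balance $26,938.95
Month 2: opening $26,938.95; interest $619.59 → $27,558.54; payment $619.59; balance $26,938.95
Month 3: opening $26,938.95; interest $619.59 → $27,558.54; payment $7,916.27; balance $19,642.27

$19,642.27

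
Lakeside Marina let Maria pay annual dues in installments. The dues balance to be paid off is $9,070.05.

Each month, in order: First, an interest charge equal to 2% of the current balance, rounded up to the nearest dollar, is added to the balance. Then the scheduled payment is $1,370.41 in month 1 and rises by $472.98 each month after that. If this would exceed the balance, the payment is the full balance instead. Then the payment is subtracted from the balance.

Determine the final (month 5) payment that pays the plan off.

$1,321.53

Month 1: $9,070.05 +$182.00 interest = $9,252.05; pay $1,370.41 → $7,881.64
Month 2: $7,881.64 +$158.00 interest = $8,039.64; pay $1,843.39 → $6,196.25
Month 3: $6,196.25 +$124.00 interest = $6,320.25; pay $2,316.37 → $4,003.88
Month 4: $4,003.88 +$81.00 interest = $4,084.88; pay $2,789.35 → $1,295.53
Month 5: $1,295.53 +$26.00 interest = $1,321.53; pay $1,321.53 → $0.00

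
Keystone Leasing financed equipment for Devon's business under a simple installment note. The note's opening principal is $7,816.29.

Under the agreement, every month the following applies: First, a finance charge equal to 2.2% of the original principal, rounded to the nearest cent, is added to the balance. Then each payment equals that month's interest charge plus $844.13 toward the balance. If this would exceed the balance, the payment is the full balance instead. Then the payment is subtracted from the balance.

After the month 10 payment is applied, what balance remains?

$0.00

Month 1: opening $7,816.29; interest $171.96 → $7,988.25; payment $1,016.09; balance $6,972.16
Month 2: opening $6,972.16; interest $171.96 → $7,144.12; payment $1,016.09; balance $6,128.03
Month 3: opening $6,128.03; interest $171.96 → $6,299.99; payment $1,016.09; balance $5,283.90
Month 4: opening $5,283.90; interest $171.96 → $5,455.86; payment $1,016.09; balance $4,439.77
Month 5: opening $4,439.77; interest $171.96 → $4,611.73; payment $1,016.09; balance $3,595.64
Month 6: opening $3,595.64; interest $171.96 → $3,767.60; payment $1,016.09; balance $2,751.51
Month 7: opening $2,751.51; interest $171.96 → $2,923.47; payment $1,016.09; balance $1,907.38
Month 8: opening $1,907.38; interest $171.96 → $2,079.34; payment $1,016.09; balance $1,063.25
Month 9: opening $1,063.25; interest $171.96 → $1,235.21; payment $1,016.09; balance $219.12
Month 10: opening $219.12; interest $171.96 → $391.08; payment $391.08; balance $0.00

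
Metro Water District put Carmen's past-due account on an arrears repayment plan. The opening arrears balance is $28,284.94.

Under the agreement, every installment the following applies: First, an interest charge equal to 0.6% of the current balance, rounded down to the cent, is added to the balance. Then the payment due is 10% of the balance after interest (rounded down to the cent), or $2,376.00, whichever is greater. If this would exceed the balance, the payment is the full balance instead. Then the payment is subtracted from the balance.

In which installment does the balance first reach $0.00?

Installment 1: $28,284.94 +$169.70 interest = $28,454.64; pay $2,845.46 → $25,609.18
Installment 2: $25,609.18 +$153.65 interest = $25,762.83; pay $2,576.28 → $23,186.55
Installment 3: $23,186.55 +$139.11 interest = $23,325.66; pay $2,376.00 → $20,949.66
Installment 4: $20,949.66 +$125.69 interest = $21,075.35; pay $2,376.00 → $18,699.35
Installment 5: $18,699.35 +$112.19 interest = $18,811.54; pay $2,376.00 → $16,435.54
Installment 6: $16,435.54 +$98.61 interest = $16,534.15; pay $2,376.00 → $14,158.15
Installment 7: $14,158.15 +$84.94 interest = $14,243.09; pay $2,376.00 → $11,867.09
Installment 8: $11,867.09 +$71.20 interest = $11,938.29; pay $2,376.00 → $9,562.29
Installment 9: $9,562.29 +$57.37 interest = $9,619.66; pay $2,376.00 → $7,243.66
Installment 10: $7,243.66 +$43.46 interest = $7,287.12; pay $2,376.00 → $4,911.12
Installment 11: $4,911.12 +$29.46 interest = $4,940.58; pay $2,376.00 → $2,564.58
Installment 12: $2,564.58 +$15.38 interest = $2,579.96; pay $2,376.00 → $203.96
Installment 13: $203.96 +$1.22 interest = $205.18; pay $205.18 → $0.00
Balance reaches $0.00 in installment 13.

13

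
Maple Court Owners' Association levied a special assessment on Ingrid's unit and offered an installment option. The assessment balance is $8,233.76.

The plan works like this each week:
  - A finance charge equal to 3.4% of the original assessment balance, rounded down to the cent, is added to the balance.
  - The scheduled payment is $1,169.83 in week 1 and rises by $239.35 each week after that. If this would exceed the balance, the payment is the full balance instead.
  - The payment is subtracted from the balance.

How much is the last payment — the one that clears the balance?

$1,670.75

Week 1: opening $8,233.76; interest $279.94 → $8,513.70; payment $1,169.83; balance $7,343.87
Week 2: opening $7,343.87; interest $279.94 → $7,623.81; payment $1,409.18; balance $6,214.63
Week 3: opening $6,214.63; interest $279.94 → $6,494.57; payment $1,648.53; balance $4,846.04
Week 4: opening $4,846.04; interest $279.94 → $5,125.98; payment $1,887.88; balance $3,238.10
Week 5: opening $3,238.10; interest $279.94 → $3,518.04; payment $2,127.23; balance $1,390.81
Week 6: opening $1,390.81; interest $279.94 → $1,670.75; payment $1,670.75; balance $0.00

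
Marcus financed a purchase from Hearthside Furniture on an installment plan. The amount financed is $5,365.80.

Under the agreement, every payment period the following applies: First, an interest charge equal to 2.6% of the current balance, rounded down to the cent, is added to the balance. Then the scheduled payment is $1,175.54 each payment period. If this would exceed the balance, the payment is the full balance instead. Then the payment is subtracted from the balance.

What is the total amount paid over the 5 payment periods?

Payment period 1: opening $5,365.80; interest $139.51 → $5,505.31; payment $1,175.54; balance $4,329.77
Payment period 2: opening $4,329.77; interest $112.57 → $4,442.34; payment $1,175.54; balance $3,266.80
Payment period 3: opening $3,266.80; interest $84.93 → $3,351.73; payment $1,175.54; balance $2,176.19
Payment period 4: opening $2,176.19; interest $56.58 → $2,232.77; payment $1,175.54; balance $1,057.23
Payment period 5: opening $1,057.23; interest $27.48 → $1,084.71; payment $1,084.71; balance $0.00
Total paid: $5,786.87

$5,786.87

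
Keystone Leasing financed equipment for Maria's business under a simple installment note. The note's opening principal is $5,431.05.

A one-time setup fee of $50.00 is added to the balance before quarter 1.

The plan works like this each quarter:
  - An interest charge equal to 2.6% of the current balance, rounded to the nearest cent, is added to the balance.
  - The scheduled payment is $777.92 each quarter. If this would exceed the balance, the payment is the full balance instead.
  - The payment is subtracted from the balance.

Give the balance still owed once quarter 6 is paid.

Quarter 1: $5,481.05 +$142.51 interest = $5,623.56; pay $777.92 → $4,845.64
Quarter 2: $4,845.64 +$125.99 interest = $4,971.63; pay $777.92 → $4,193.71
Quarter 3: $4,193.71 +$109.04 interest = $4,302.75; pay $777.92 → $3,524.83
Quarter 4: $3,524.83 +$91.65 interest = $3,616.48; pay $777.92 → $2,838.56
Quarter 5: $2,838.56 +$73.80 interest = $2,912.36; pay $777.92 → $2,134.44
Quarter 6: $2,134.44 +$55.50 interest = $2,189.94; pay $777.92 → $1,412.02

$1,412.02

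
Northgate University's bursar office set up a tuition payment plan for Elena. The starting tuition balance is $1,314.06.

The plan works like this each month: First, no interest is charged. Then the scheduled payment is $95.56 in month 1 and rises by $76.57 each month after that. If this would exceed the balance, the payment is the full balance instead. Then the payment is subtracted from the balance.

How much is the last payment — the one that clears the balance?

$70.56

Month 1: $1,314.06 − $95.56 → $1,218.50
Month 2: $1,218.50 − $172.13 → $1,046.37
Month 3: $1,046.37 − $248.70 → $797.67
Month 4: $797.67 − $325.27 → $472.40
Month 5: $472.40 − $401.84 → $70.56
Month 6: $70.56 − $70.56 → $0.00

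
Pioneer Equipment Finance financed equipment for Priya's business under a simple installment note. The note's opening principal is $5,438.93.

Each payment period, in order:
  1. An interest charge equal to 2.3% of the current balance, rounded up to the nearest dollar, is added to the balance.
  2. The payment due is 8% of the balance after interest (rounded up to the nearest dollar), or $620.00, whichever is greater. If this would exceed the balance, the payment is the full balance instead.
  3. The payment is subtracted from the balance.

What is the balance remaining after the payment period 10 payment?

Payment period 1: $5,438.93 +$126.00 interest = $5,564.93; pay $620.00 → $4,944.93
Payment period 2: $4,944.93 +$114.00 interest = $5,058.93; pay $620.00 → $4,438.93
Payment period 3: $4,438.93 +$103.00 interest = $4,541.93; pay $620.00 → $3,921.93
Payment period 4: $3,921.93 +$91.00 interest = $4,012.93; pay $620.00 → $3,392.93
Payment period 5: $3,392.93 +$79.00 interest = $3,471.93; pay $620.00 → $2,851.93
Payment period 6: $2,851.93 +$66.00 interest = $2,917.93; pay $620.00 → $2,297.93
Payment period 7: $2,297.93 +$53.00 interest = $2,350.93; pay $620.00 → $1,730.93
Payment period 8: $1,730.93 +$40.00 interest = $1,770.93; pay $620.00 → $1,150.93
Payment period 9: $1,150.93 +$27.00 interest = $1,177.93; pay $620.00 → $557.93
Payment period 10: $557.93 +$13.00 interest = $570.93; pay $570.93 → $0.00

$0.00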